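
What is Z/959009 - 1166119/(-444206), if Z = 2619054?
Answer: 2281718117195/425997551854 ≈ 5.3562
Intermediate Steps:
Z/959009 - 1166119/(-444206) = 2619054/959009 - 1166119/(-444206) = 2619054*(1/959009) - 1166119*(-1/444206) = 2619054/959009 + 1166119/444206 = 2281718117195/425997551854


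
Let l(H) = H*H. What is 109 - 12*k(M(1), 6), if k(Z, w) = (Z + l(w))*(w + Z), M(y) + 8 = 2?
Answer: 109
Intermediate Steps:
l(H) = H²
M(y) = -6 (M(y) = -8 + 2 = -6)
k(Z, w) = (Z + w)*(Z + w²) (k(Z, w) = (Z + w²)*(w + Z) = (Z + w²)*(Z + w) = (Z + w)*(Z + w²))
109 - 12*k(M(1), 6) = 109 - 12*((-6)² + 6³ - 6*6 - 6*6²) = 109 - 12*(36 + 216 - 36 - 6*36) = 109 - 12*(36 + 216 - 36 - 216) = 109 - 12*0 = 109 + 0 = 109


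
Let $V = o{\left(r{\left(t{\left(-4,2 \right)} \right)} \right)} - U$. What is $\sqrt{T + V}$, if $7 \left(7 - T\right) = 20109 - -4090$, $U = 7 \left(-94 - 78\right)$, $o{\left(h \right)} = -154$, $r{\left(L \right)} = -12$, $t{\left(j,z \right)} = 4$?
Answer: $20 i \sqrt{6} \approx 48.99 i$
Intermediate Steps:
$U = -1204$ ($U = 7 \left(-94 - 78\right) = 7 \left(-172\right) = -1204$)
$T = -3450$ ($T = 7 - \frac{20109 - -4090}{7} = 7 - \frac{20109 + 4090}{7} = 7 - 3457 = -3450$)
$V = 1050$ ($V = -154 - -1204 = -154 + 1204 = 1050$)
$\sqrt{T + V} = \sqrt{-3450 + 1050} = \sqrt{-2400} = 20 i \sqrt{6}$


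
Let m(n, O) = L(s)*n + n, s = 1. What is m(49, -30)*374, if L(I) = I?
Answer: 36652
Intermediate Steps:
m(n, O) = 2*n (m(n, O) = 1*n + n = n + n = 2*n)
m(49, -30)*374 = (2*49)*374 = 98*374 = 36652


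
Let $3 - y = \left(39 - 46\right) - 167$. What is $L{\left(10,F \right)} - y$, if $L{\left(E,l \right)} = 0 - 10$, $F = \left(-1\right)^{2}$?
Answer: $-187$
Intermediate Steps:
$y = 177$ ($y = 3 - \left(\left(39 - 46\right) - 167\right) = 3 - \left(-7 - 167\right) = 3 - -174 = 3 + 174 = 177$)
$F = 1$
$L{\left(E,l \right)} = -10$
$L{\left(10,F \right)} - y = -10 - 177 = -187$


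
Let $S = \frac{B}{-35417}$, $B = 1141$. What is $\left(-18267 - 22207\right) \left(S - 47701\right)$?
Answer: $\frac{68377886935092}{35417} \approx 1.9307 \cdot 10^{9}$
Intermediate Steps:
$S = - \frac{1141}{35417}$ ($S = \frac{1141}{-35417} = 1141 \left(- \frac{1}{35417}\right) = - \frac{1141}{35417} \approx -0.032216$)
$\left(-18267 - 22207\right) \left(S - 47701\right) = \left(-18267 - 22207\right) \left(- \frac{1141}{35417} - 47701\right) = \left(-40474\right) \left(- \frac{1689427458}{35417}\right) = \frac{68377886935092}{35417}$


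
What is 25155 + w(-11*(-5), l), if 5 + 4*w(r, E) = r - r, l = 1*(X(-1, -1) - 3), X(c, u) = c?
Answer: 100615/4 ≈ 25154.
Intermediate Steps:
l = -4 (l = 1*(-1 - 3) = 1*(-4) = -4)
w(r, E) = -5/4 (w(r, E) = -5/4 + (r - r)/4 = -5/4 + (¼)*0 = -5/4 + 0 = -5/4)
25155 + w(-11*(-5), l) = 25155 - 5/4 = 100615/4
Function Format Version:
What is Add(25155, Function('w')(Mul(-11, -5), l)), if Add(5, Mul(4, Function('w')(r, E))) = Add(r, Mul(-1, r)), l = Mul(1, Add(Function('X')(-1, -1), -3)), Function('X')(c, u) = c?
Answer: Rational(100615, 4) ≈ 25154.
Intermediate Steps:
l = -4 (l = Mul(1, Add(-1, -3)) = Mul(1, -4) = -4)
Function('w')(r, E) = Rational(-5, 4) (Function('w')(r, E) = Add(Rational(-5, 4), Mul(Rational(1, 4), Add(r, Mul(-1, r)))) = Add(Rational(-5, 4), Mul(Rational(1, 4), 0)) = Add(Rational(-5, 4), 0) = Rational(-5, 4))
Add(25155, Function('w')(Mul(-11, -5), l)) = Add(25155, Rational(-5, 4)) = Rational(100615, 4)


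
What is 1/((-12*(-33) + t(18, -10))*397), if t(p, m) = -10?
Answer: 1/153242 ≈ 6.5256e-6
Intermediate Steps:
1/((-12*(-33) + t(18, -10))*397) = 1/((-12*(-33) - 10)*397) = 1/((396 - 10)*397) = 1/(386*397) = 1/153242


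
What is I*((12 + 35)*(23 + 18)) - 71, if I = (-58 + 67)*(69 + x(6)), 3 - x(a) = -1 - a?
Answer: 1370026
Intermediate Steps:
x(a) = 4 + a (x(a) = 3 - (-1 - a) = 3 + (1 + a) = 4 + a)
I = 711 (I = (-58 + 67)*(69 + (4 + 6)) = 9*(69 + 10) = 9*79 = 711)
I*((12 + 35)*(23 + 18)) - 71 = 711*((12 + 35)*(23 + 18)) - 71 = 711*(47*41) - 71 = 711*1927 - 71 = 1370097 - 71 = 1370026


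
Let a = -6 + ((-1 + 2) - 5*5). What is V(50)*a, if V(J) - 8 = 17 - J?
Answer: 750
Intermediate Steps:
V(J) = 25 - J (V(J) = 8 + (17 - J) = 25 - J)
a = -30 (a = -6 + (1 - 25) = -6 - 24 = -30)
V(50)*a = (25 - 1*50)*(-30) = (25 - 50)*(-30) = -25*(-30) = 750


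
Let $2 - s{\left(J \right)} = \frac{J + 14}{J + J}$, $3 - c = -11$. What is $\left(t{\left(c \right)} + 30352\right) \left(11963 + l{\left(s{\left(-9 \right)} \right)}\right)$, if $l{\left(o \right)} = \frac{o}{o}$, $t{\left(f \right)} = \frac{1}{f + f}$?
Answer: $\frac{2541922287}{7} \approx 3.6313 \cdot 10^{8}$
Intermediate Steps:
$c = 14$ ($c = 3 - -11 = 3 + 11 = 14$)
$s{\left(J \right)} = 2 - \frac{14 + J}{2 J}$ ($s{\left(J \right)} = 2 - \frac{J + 14}{J + J} = 2 - \frac{14 + J}{2 J}$)
$t{\left(f \right)} = \frac{1}{2 f}$
$l{\left(o \right)} = 1$
$\left(t{\left(c \right)} + 30352\right) \left(11963 + l{\left(s{\left(-9 \right)} \right)}\right) = \left(\frac{1}{2 \cdot 14} + 30352\right) \left(11963 + 1\right) = \left(\frac{1}{2} \cdot \frac{1}{14} + 30352\right) 11964 = \left(\frac{1}{28} + 30352\right) 11964 = \frac{849857}{28} \cdot 11964 = \frac{2541922287}{7}$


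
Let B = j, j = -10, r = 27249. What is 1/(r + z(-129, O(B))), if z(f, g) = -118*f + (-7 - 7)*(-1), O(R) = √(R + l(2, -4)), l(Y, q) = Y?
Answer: 1/42485 ≈ 2.3538e-5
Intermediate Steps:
B = -10
O(R) = √(2 + R) (O(R) = √(R + 2) = √(2 + R))
z(f, g) = 14 - 118*f (z(f, g) = -118*f - 14*(-1) = -118*f + 14 = 14 - 118*f)
1/(r + z(-129, O(B))) = 1/(27249 + (14 - 118*(-129))) = 1/(27249 + (14 + 15222)) = 1/(27249 + 15236) = 1/42485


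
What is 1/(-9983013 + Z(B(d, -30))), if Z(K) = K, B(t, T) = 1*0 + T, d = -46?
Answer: -1/9983043 ≈ -1.0017e-7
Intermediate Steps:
B(t, T) = T (B(t, T) = 0 + T = T)
1/(-9983013 + Z(B(d, -30))) = 1/(-9983013 - 30) = 1/(-9983043) = -1/9983043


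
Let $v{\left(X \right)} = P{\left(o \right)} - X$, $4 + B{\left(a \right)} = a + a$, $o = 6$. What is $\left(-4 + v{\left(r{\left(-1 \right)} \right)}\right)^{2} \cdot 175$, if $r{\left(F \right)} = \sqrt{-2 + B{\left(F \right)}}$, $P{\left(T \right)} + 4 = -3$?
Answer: $19775 + 7700 i \sqrt{2} \approx 19775.0 + 10889.0 i$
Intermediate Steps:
$B{\left(a \right)} = -4 + 2 a$ ($B{\left(a \right)} = -4 + \left(a + a\right) = -4 + 2 a$)
$P{\left(T \right)} = -7$ ($P{\left(T \right)} = -4 - 3 = -7$)
$r{\left(F \right)} = \sqrt{-6 + 2 F}$ ($r{\left(F \right)} = \sqrt{-2 + \left(-4 + 2 F\right)} = \sqrt{-6 + 2 F}$)
$v{\left(X \right)} = -7 - X$
$\left(-4 + v{\left(r{\left(-1 \right)} \right)}\right)^{2} \cdot 175 = \left(-4 - \left(7 + \sqrt{-6 + 2 \left(-1\right)}\right)\right)^{2} \cdot 175 = \left(-4 - \left(7 + \sqrt{-6 - 2}\right)\right)^{2} \cdot 175 = \left(-4 - \left(7 + \sqrt{-8}\right)\right)^{2} \cdot 175 = \left(-4 - \left(7 + 2 i \sqrt{2}\right)\right)^{2} \cdot 175 = \left(-11 - 2 i \sqrt{2}\right)^{2} \cdot 175 = 175 \left(-11 - 2 i \sqrt{2}\right)^{2}$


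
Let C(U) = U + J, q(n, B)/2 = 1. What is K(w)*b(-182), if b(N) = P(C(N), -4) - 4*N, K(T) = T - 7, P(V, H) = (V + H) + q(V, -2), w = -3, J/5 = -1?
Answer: -5390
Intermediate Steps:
q(n, B) = 2 (q(n, B) = 2*1 = 2)
J = -5 (J = 5*(-1) = -5)
C(U) = -5 + U (C(U) = U - 5 = -5 + U)
P(V, H) = 2 + H + V (P(V, H) = (V + H) + 2 = (H + V) + 2 = 2 + H + V)
K(T) = -7 + T
b(N) = -7 - 3*N (b(N) = (2 - 4 + (-5 + N)) - 4*N = (-7 + N) - 4*N = -7 - 3*N)
K(w)*b(-182) = (-7 - 3)*(-7 - 3*(-182)) = -10*(-7 + 546) = -10*539 = -5390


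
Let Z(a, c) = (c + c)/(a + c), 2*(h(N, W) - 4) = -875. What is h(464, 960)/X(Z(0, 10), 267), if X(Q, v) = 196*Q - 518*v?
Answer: 867/275828 ≈ 0.0031433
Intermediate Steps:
h(N, W) = -867/2 (h(N, W) = 4 + (1/2)*(-875) = 4 - 875/2 = -867/2)
Z(a, c) = 2*c/(a + c) (Z(a, c) = (2*c)/(a + c) = 2*c/(a + c))
X(Q, v) = -518*v + 196*Q
h(464, 960)/X(Z(0, 10), 267) = -867/(2*(-518*267 + 196*(2*10/(0 + 10)))) = -867/(2*(-138306 + 196*(2*10/10))) = -867/(2*(-138306 + 196*(2*10*(1/10)))) = -867/(2*(-138306 + 196*2)) = -867/(2*(-138306 + 392)) = -867/2/(-137914) = -867/2*(-1/137914) = 867/275828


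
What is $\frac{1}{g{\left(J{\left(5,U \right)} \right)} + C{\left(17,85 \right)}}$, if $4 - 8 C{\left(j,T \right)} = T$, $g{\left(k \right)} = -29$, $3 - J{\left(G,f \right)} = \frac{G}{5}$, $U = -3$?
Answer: $- \frac{8}{313} \approx -0.025559$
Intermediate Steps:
$J{\left(G,f \right)} = 3 - \frac{G}{5}$
$C{\left(j,T \right)} = \frac{1}{2} - \frac{T}{8}$
$\frac{1}{g{\left(J{\left(5,U \right)} \right)} + C{\left(17,85 \right)}} = \frac{1}{-29 + \left(\frac{1}{2} - \frac{85}{8}\right)} = \frac{1}{-29 - \frac{81}{8}} = \frac{1}{- \frac{313}{8}} = - \frac{8}{313}$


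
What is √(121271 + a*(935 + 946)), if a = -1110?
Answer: I*√1966639 ≈ 1402.4*I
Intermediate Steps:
√(121271 + a*(935 + 946)) = √(121271 - 1110*(935 + 946)) = √(121271 - 1110*1881) = √(121271 - 2087910) = √(-1966639) = I*√1966639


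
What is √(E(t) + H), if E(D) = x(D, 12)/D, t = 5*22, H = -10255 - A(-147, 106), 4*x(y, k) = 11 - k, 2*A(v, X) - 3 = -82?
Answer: I*√494430310/220 ≈ 101.07*I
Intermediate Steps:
A(v, X) = -79/2 (A(v, X) = 3/2 + (½)*(-82) = 3/2 - 41 = -79/2)
x(y, k) = 11/4 - k/4 (x(y, k) = (11 - k)/4 = 11/4 - k/4)
H = -20431/2 (H = -10255 - 1*(-79/2) = -10255 + 79/2 = -20431/2 ≈ -10216.)
t = 110
E(D) = -1/(4*D) (E(D) = (11/4 - ¼*12)/D = (11/4 - 3)/D = -1/(4*D))
√(E(t) + H) = √(-¼/110 - 20431/2) = √(-¼*1/110 - 20431/2) = √(-1/440 - 20431/2) = √(-4494821/440) = I*√494430310/220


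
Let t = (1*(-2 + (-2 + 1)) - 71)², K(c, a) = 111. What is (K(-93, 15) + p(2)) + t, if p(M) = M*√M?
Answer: 5587 + 2*√2 ≈ 5589.8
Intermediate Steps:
p(M) = M^(3/2)
t = 5476 (t = (1*(-2 - 1) - 71)² = (1*(-3) - 71)² = (-3 - 71)² = (-74)² = 5476)
(K(-93, 15) + p(2)) + t = (111 + 2^(3/2)) + 5476 = (111 + 2*√2) + 5476 = 5587 + 2*√2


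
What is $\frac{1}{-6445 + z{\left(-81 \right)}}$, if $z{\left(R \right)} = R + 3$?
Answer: $- \frac{1}{6523} \approx -0.0001533$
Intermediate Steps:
$z{\left(R \right)} = 3 + R$
$\frac{1}{-6445 + z{\left(-81 \right)}} = \frac{1}{-6445 + \left(3 - 81\right)} = \frac{1}{-6445 - 78} = \frac{1}{-6523} = - \frac{1}{6523}$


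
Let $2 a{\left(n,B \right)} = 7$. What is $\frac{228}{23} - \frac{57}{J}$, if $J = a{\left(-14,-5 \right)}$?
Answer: $- \frac{1026}{161} \approx -6.3727$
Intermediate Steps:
$a{\left(n,B \right)} = \frac{7}{2}$ ($a{\left(n,B \right)} = \frac{1}{2} \cdot 7 = \frac{7}{2}$)
$J = \frac{7}{2} \approx 3.5$
$\frac{228}{23} - \frac{57}{J} = \frac{228}{23} - \frac{57}{\frac{7}{2}} = 228 \cdot \frac{1}{23} - \frac{114}{7} = \frac{228}{23} - \frac{114}{7} = - \frac{1026}{161}$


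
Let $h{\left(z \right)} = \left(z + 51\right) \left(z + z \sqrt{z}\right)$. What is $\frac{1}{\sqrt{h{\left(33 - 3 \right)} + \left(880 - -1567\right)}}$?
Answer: $\frac{1}{\sqrt{4877 + 2430 \sqrt{30}}} \approx 0.0074152$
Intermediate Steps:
$h{\left(z \right)} = \left(51 + z\right) \left(z + z^{\frac{3}{2}}\right)$
$\frac{1}{\sqrt{h{\left(33 - 3 \right)} + \left(880 - -1567\right)}} = \frac{1}{\sqrt{\left(\left(33 - 3\right)^{2} + \left(33 - 3\right)^{\frac{5}{2}} + 51 \left(33 - 3\right) + 51 \left(33 - 3\right)^{\frac{3}{2}}\right) + \left(880 - -1567\right)}} = \frac{1}{\sqrt{\left(\left(33 - 3\right)^{2} + \left(33 - 3\right)^{\frac{5}{2}} + 51 \left(33 - 3\right) + 51 \left(33 - 3\right)^{\frac{3}{2}}\right) + \left(880 + 1567\right)}} = \frac{1}{\sqrt{\left(30^{2} + 30^{\frac{5}{2}} + 51 \cdot 30 + 51 \cdot 30^{\frac{3}{2}}\right) + 2447}} = \frac{1}{\sqrt{\left(900 + 900 \sqrt{30} + 1530 + 51 \cdot 30 \sqrt{30}\right) + 2447}} = \frac{1}{\sqrt{\left(900 + 900 \sqrt{30} + 1530 + 1530 \sqrt{30}\right) + 2447}} = \frac{1}{\sqrt{\left(2430 + 2430 \sqrt{30}\right) + 2447}} = \frac{1}{\sqrt{4877 + 2430 \sqrt{30}}}$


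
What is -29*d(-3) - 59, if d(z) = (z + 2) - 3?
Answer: 57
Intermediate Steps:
d(z) = -1 + z (d(z) = (2 + z) - 3 = -1 + z)
-29*d(-3) - 59 = -29*(-1 - 3) - 59 = -29*(-4) - 59 = 116 - 59 = 57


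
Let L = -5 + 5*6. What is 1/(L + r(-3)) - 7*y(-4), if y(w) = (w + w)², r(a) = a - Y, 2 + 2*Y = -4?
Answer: -11199/25 ≈ -447.96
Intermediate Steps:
Y = -3 (Y = -1 + (½)*(-4) = -1 - 2 = -3)
L = 25 (L = -5 + 30 = 25)
r(a) = 3 + a (r(a) = a - 1*(-3) = a + 3 = 3 + a)
y(w) = 4*w² (y(w) = (2*w)² = 4*w²)
1/(L + r(-3)) - 7*y(-4) = 1/(25 + (3 - 3)) - 28*(-4)² = 1/(25 + 0) - 28*16 = 1/25 - 7*64 = 1/25 - 448 = -11199/25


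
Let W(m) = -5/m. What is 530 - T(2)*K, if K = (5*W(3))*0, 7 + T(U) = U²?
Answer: 530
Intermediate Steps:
T(U) = -7 + U²
K = 0 (K = (5*(-5/3))*0 = -25/3*0 = 0)
530 - T(2)*K = 530 - (-7 + 2²)*0 = 530 - (-7 + 4)*0 = 530 - (-3)*0 = 530 - 1*0 = 530 + 0 = 530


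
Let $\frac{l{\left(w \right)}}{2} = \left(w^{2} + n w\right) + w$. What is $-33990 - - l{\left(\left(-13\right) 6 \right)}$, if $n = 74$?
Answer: $-33522$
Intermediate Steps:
$l{\left(w \right)} = 2 w^{2} + 150 w$ ($l{\left(w \right)} = 2 \left(\left(w^{2} + 74 w\right) + w\right) = 2 \left(w^{2} + 75 w\right) = 2 w^{2} + 150 w$)
$-33990 - - l{\left(\left(-13\right) 6 \right)} = -33990 - - 2 \left(\left(-13\right) 6\right) \left(75 - 78\right) = -33990 - - 2 \left(-78\right) \left(75 - 78\right) = -33990 - - 2 \left(-78\right) \left(-3\right) = -33990 - \left(-1\right) 468 = -33990 - -468 = -33990 + 468 = -33522$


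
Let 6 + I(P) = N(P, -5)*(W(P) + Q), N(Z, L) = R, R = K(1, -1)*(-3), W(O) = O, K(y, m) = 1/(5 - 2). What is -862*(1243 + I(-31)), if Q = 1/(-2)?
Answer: -1093447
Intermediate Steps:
K(y, m) = ⅓ (K(y, m) = 1/3 = ⅓)
R = -1 (R = (⅓)*(-3) = -1)
Q = -½ ≈ -0.50000
N(Z, L) = -1
I(P) = -11/2 - P (I(P) = -6 - (P - ½) = -6 - (-½ + P) = -6 + (½ - P) = -11/2 - P)
-862*(1243 + I(-31)) = -862*(1243 + (-11/2 - 1*(-31))) = -862*(1243 + (-11/2 + 31)) = -862*(1243 + 51/2) = -862*2537/2 = -1093447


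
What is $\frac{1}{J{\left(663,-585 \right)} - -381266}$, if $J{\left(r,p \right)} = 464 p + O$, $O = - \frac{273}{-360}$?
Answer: $\frac{120}{13179211} \approx 9.1052 \cdot 10^{-6}$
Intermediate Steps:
$O = \frac{91}{120}$ ($O = \left(-273\right) \left(- \frac{1}{360}\right) = \frac{91}{120} \approx 0.75833$)
$J{\left(r,p \right)} = \frac{91}{120} + 464 p$ ($J{\left(r,p \right)} = 464 p + \frac{91}{120} = \frac{91}{120} + 464 p$)
$\frac{1}{J{\left(663,-585 \right)} - -381266} = \frac{1}{\left(\frac{91}{120} + 464 \left(-585\right)\right) - -381266} = \frac{1}{\left(\frac{91}{120} - 271440\right) + 381266} = \frac{1}{- \frac{32572709}{120} + 381266} = \frac{1}{\frac{13179211}{120}} = \frac{120}{13179211}$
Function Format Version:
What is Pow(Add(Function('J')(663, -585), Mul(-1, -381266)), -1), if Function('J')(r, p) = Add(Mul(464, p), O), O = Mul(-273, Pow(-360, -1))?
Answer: Rational(120, 13179211) ≈ 9.1052e-6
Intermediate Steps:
O = Rational(91, 120) (O = Mul(-273, Rational(-1, 360)) = Rational(91, 120) ≈ 0.75833)
Function('J')(r, p) = Add(Rational(91, 120), Mul(464, p)) (Function('J')(r, p) = Add(Mul(464, p), Rational(91, 120)) = Add(Rational(91, 120), Mul(464, p)))
Pow(Add(Function('J')(663, -585), Mul(-1, -381266)), -1) = Pow(Add(Add(Rational(91, 120), Mul(464, -585)), Mul(-1, -381266)), -1) = Pow(Add(Add(Rational(91, 120), -271440), 381266), -1) = Pow(Add(Rational(-32572709, 120), 381266), -1) = Pow(Rational(13179211, 120), -1) = Rational(120, 13179211)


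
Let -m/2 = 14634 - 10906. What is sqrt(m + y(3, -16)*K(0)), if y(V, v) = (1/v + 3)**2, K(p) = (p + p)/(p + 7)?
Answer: 4*I*sqrt(466) ≈ 86.348*I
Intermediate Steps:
K(p) = 2*p/(7 + p) (K(p) = (2*p)/(7 + p) = 2*p/(7 + p))
y(V, v) = (3 + 1/v)**2
m = -7456 (m = -2*(14634 - 10906) = -2*3728 = -7456)
sqrt(m + y(3, -16)*K(0)) = sqrt(-7456 + ((1 + 3*(-16))**2/(-16)**2)*(2*0/(7 + 0))) = sqrt(-7456 + ((1 - 48)**2/256)*(2*0/7)) = sqrt(-7456 + ((1/256)*(-47)**2)*(2*0*(1/7))) = sqrt(-7456 + ((1/256)*2209)*0) = sqrt(-7456 + (2209/256)*0) = sqrt(-7456 + 0) = sqrt(-7456) = 4*I*sqrt(466)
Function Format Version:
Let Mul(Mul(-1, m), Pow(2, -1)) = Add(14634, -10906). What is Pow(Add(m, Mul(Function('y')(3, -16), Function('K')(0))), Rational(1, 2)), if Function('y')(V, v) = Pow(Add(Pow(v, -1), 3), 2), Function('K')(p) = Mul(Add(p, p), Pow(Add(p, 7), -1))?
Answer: Mul(4, I, Pow(466, Rational(1, 2))) ≈ Mul(86.348, I)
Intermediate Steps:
Function('K')(p) = Mul(2, p, Pow(Add(7, p), -1)) (Function('K')(p) = Mul(Mul(2, p), Pow(Add(7, p), -1)) = Mul(2, p, Pow(Add(7, p), -1)))
Function('y')(V, v) = Pow(Add(3, Pow(v, -1)), 2)
m = -7456 (m = Mul(-2, Add(14634, -10906)) = Mul(-2, 3728) = -7456)
Pow(Add(m, Mul(Function('y')(3, -16), Function('K')(0))), Rational(1, 2)) = Pow(Add(-7456, Mul(Mul(Pow(-16, -2), Pow(Add(1, Mul(3, -16)), 2)), Mul(2, 0, Pow(Add(7, 0), -1)))), Rational(1, 2)) = Pow(Add(-7456, Mul(Mul(Rational(1, 256), Pow(Add(1, -48), 2)), Mul(2, 0, Pow(7, -1)))), Rational(1, 2)) = Pow(Add(-7456, Mul(Mul(Rational(1, 256), Pow(-47, 2)), Mul(2, 0, Rational(1, 7)))), Rational(1, 2)) = Pow(Add(-7456, Mul(Mul(Rational(1, 256), 2209), 0)), Rational(1, 2)) = Pow(Add(-7456, Mul(Rational(2209, 256), 0)), Rational(1, 2)) = Pow(Add(-7456, 0), Rational(1, 2)) = Pow(-7456, Rational(1, 2)) = Mul(4, I, Pow(466, Rational(1, 2)))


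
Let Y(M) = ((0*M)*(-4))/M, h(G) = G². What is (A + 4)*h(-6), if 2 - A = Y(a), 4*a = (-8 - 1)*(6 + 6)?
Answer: 216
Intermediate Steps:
a = -27 (a = ((-8 - 1)*(6 + 6))/4 = (-9*12)/4 = (¼)*(-108) = -27)
Y(M) = 0 (Y(M) = (0*(-4))/M = 0/M = 0)
A = 2 (A = 2 - 1*0 = 2 + 0 = 2)
(A + 4)*h(-6) = (2 + 4)*(-6)² = 6*36 = 216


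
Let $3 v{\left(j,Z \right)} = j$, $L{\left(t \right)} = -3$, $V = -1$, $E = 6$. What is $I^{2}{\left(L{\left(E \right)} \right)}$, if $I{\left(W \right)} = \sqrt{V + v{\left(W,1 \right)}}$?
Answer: $-2$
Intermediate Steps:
$v{\left(j,Z \right)} = \frac{j}{3}$
$I{\left(W \right)} = \sqrt{-1 + \frac{W}{3}}$
$I^{2}{\left(L{\left(E \right)} \right)} = \left(\frac{\sqrt{-9 + 3 \left(-3\right)}}{3}\right)^{2} = \left(\frac{\sqrt{-9 - 9}}{3}\right)^{2} = \left(\frac{\sqrt{-18}}{3}\right)^{2} = \left(\frac{3 i \sqrt{2}}{3}\right)^{2} = \left(i \sqrt{2}\right)^{2} = -2$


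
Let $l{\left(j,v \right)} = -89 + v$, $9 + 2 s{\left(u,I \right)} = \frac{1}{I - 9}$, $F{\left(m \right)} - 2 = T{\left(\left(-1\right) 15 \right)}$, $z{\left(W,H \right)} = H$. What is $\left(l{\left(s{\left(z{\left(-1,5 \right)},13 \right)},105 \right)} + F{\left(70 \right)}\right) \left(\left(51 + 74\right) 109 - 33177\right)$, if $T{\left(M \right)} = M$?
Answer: $-58656$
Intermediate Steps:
$F{\left(m \right)} = -13$ ($F{\left(m \right)} = 2 - 15 = -13$)
$s{\left(u,I \right)} = - \frac{9}{2} + \frac{1}{2 \left(-9 + I\right)}$ ($s{\left(u,I \right)} = - \frac{9}{2} + \frac{1}{2 \left(I - 9\right)} = - \frac{9}{2} + \frac{1}{2 \left(-9 + I\right)}$)
$\left(l{\left(s{\left(z{\left(-1,5 \right)},13 \right)},105 \right)} + F{\left(70 \right)}\right) \left(\left(51 + 74\right) 109 - 33177\right) = \left(\left(-89 + 105\right) - 13\right) \left(\left(51 + 74\right) 109 - 33177\right) = \left(16 - 13\right) \left(125 \cdot 109 - 33177\right) = 3 \left(13625 - 33177\right) = 3 \left(-19552\right) = -58656$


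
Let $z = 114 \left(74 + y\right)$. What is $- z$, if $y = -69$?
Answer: $-570$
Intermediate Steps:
$z = 570$ ($z = 114 \left(74 - 69\right) = 114 \cdot 5 = 570$)
$- z = \left(-1\right) 570 = -570$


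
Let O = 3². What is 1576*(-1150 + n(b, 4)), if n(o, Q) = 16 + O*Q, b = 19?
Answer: -1730448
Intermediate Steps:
O = 9
n(o, Q) = 16 + 9*Q
1576*(-1150 + n(b, 4)) = 1576*(-1150 + (16 + 9*4)) = 1576*(-1150 + (16 + 36)) = 1576*(-1150 + 52) = 1576*(-1098) = -1730448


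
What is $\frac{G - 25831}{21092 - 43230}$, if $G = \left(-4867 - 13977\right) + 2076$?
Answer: $\frac{42599}{22138} \approx 1.9242$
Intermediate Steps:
$G = -16768$ ($G = -18844 + 2076 = -16768$)
$\frac{G - 25831}{21092 - 43230} = \frac{-16768 - 25831}{21092 - 43230} = - \frac{42599}{-22138} = \left(-42599\right) \left(- \frac{1}{22138}\right) = \frac{42599}{22138}$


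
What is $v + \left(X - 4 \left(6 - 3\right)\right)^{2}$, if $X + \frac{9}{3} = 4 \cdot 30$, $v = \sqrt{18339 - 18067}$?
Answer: $11025 + 4 \sqrt{17} \approx 11042.0$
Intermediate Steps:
$v = 4 \sqrt{17}$ ($v = \sqrt{272} = 4 \sqrt{17} \approx 16.492$)
$X = 117$ ($X = -3 + 4 \cdot 30 = -3 + 120 = 117$)
$v + \left(X - 4 \left(6 - 3\right)\right)^{2} = 4 \sqrt{17} + \left(117 - 4 \left(6 - 3\right)\right)^{2} = 4 \sqrt{17} + \left(117 - 12\right)^{2} = 4 \sqrt{17} + 105^{2} = 4 \sqrt{17} + 11025 = 11025 + 4 \sqrt{17}$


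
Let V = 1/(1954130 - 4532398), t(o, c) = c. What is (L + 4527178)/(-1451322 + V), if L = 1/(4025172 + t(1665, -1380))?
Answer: -11741704878246147959/3764153874071126556 ≈ -3.1193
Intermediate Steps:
V = -1/2578268 (V = 1/(-2578268) = -1/2578268 ≈ -3.8786e-7)
L = 1/4023792 (L = 1/(4025172 - 1380) = 1/4023792 ≈ 2.4852e-7)
(L + 4527178)/(-1451322 + V) = (1/4023792 + 4527178)/(-1451322 - 1/2578268) = 18216422618977/(4023792*(-3741897070297/2578268)) = (18216422618977/4023792)*(-2578268/3741897070297) = -11741704878246147959/3764153874071126556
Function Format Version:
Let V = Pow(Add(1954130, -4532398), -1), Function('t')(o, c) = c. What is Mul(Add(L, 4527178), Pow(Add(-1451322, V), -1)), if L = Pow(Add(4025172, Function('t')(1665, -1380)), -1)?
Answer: Rational(-11741704878246147959, 3764153874071126556) ≈ -3.1193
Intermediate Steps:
V = Rational(-1, 2578268) (V = Pow(-2578268, -1) = Rational(-1, 2578268) ≈ -3.8786e-7)
L = Rational(1, 4023792) (L = Pow(Add(4025172, -1380), -1) = Pow(4023792, -1) = Rational(1, 4023792) ≈ 2.4852e-7)
Mul(Add(L, 4527178), Pow(Add(-1451322, V), -1)) = Mul(Add(Rational(1, 4023792), 4527178), Pow(Add(-1451322, Rational(-1, 2578268)), -1)) = Mul(Rational(18216422618977, 4023792), Pow(Rational(-3741897070297, 2578268), -1)) = Mul(Rational(18216422618977, 4023792), Rational(-2578268, 3741897070297)) = Rational(-11741704878246147959, 3764153874071126556)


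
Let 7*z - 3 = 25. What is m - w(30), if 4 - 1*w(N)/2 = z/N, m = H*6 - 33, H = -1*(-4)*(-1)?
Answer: -971/15 ≈ -64.733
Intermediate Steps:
z = 4 (z = 3/7 + (1/7)*25 = 3/7 + 25/7 = 4)
H = -4 (H = 4*(-1) = -4)
m = -57 (m = -4*6 - 33 = -24 - 33 = -57)
w(N) = 8 - 8/N
m - w(30) = -57 - (8 - 8/30) = -57 - (8 - 8*1/30) = -57 - (8 - 4/15) = -57 - 1*116/15 = -57 - 116/15 = -971/15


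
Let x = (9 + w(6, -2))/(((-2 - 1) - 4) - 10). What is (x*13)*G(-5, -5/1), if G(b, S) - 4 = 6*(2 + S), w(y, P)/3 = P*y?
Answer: -4914/17 ≈ -289.06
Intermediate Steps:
w(y, P) = 3*P*y (w(y, P) = 3*(P*y) = 3*P*y)
x = 27/17 (x = (9 + 3*(-2)*6)/(((-2 - 1) - 4) - 10) = (9 - 36)/((-3 - 4) - 10) = -27/(-7 - 10) = -27/(-17) = -27*(-1/17) = 27/17 ≈ 1.5882)
G(b, S) = 16 + 6*S (G(b, S) = 4 + 6*(2 + S) = 4 + (12 + 6*S) = 16 + 6*S)
(x*13)*G(-5, -5/1) = ((27/17)*13)*(16 + 6*(-5/1)) = 351*(16 + 6*(-5*1))/17 = 351*(16 + 6*(-5))/17 = 351*(16 - 30)/17 = (351/17)*(-14) = -4914/17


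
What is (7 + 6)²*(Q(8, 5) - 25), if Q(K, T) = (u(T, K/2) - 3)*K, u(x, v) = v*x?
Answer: 18759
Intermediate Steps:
Q(K, T) = K*(-3 + K*T/2) (Q(K, T) = ((K/2)*T - 3)*K = (K*T/2 - 3)*K = (-3 + K*T/2)*K = K*(-3 + K*T/2))
(7 + 6)²*(Q(8, 5) - 25) = (7 + 6)²*((½)*8*(-6 + 8*5) - 25) = 13²*((½)*8*(-6 + 40) - 25) = 169*((½)*8*34 - 25) = 169*(136 - 25) = 169*111 = 18759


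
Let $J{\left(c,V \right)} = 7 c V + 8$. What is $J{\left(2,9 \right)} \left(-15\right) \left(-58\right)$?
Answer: $116580$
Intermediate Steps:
$J{\left(c,V \right)} = 8 + 7 V c$ ($J{\left(c,V \right)} = 7 V c + 8 = 8 + 7 V c$)
$J{\left(2,9 \right)} \left(-15\right) \left(-58\right) = \left(8 + 7 \cdot 9 \cdot 2\right) \left(-15\right) \left(-58\right) = \left(8 + 126\right) \left(-15\right) \left(-58\right) = 134 \left(-15\right) \left(-58\right) = \left(-2010\right) \left(-58\right) = 116580$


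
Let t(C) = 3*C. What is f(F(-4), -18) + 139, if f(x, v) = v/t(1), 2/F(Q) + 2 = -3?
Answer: 133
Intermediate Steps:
F(Q) = -⅖ (F(Q) = 2/(-2 - 3) = 2/(-5) = 2*(-⅕) = -⅖)
f(x, v) = v/3 (f(x, v) = v/((3*1)) = v/3)
f(F(-4), -18) + 139 = (⅓)*(-18) + 139 = -6 + 139 = 133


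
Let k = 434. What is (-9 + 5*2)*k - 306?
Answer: 128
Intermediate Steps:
(-9 + 5*2)*k - 306 = (-9 + 5*2)*434 - 306 = (-9 + 10)*434 - 306 = 1*434 - 306 = 434 - 306 = 128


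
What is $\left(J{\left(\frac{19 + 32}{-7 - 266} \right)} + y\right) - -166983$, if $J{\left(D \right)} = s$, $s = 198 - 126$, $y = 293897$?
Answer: $460952$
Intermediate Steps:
$s = 72$ ($s = 198 - 126 = 72$)
$J{\left(D \right)} = 72$
$\left(J{\left(\frac{19 + 32}{-7 - 266} \right)} + y\right) - -166983 = \left(72 + 293897\right) - -166983 = 293969 + 166983 = 460952$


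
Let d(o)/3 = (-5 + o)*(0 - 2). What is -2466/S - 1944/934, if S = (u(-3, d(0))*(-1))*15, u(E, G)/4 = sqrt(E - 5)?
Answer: -972/467 - 411*I*sqrt(2)/40 ≈ -2.0814 - 14.531*I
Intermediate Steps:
d(o) = 30 - 6*o (d(o) = 3*((-5 + o)*(0 - 2)) = 3*((-5 + o)*(-2)) = 3*(10 - 2*o) = 30 - 6*o)
u(E, G) = 4*sqrt(-5 + E) (u(E, G) = 4*sqrt(E - 5) = 4*sqrt(-5 + E))
S = -120*I*sqrt(2) (S = ((4*sqrt(-5 - 3))*(-1))*15 = ((4*sqrt(-8))*(-1))*15 = ((4*(2*I*sqrt(2)))*(-1))*15 = ((8*I*sqrt(2))*(-1))*15 = -8*I*sqrt(2)*15 = -120*I*sqrt(2) ≈ -169.71*I)
-2466/S - 1944/934 = -2466*I*sqrt(2)/240 - 1944/934 = -411*I*sqrt(2)/40 - 1944*1/934 = -411*I*sqrt(2)/40 - 972/467 = -972/467 - 411*I*sqrt(2)/40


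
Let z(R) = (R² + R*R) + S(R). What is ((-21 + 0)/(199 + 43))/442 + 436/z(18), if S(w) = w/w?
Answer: 4238425/6310876 ≈ 0.67161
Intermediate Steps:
S(w) = 1
z(R) = 1 + 2*R² (z(R) = (R² + R*R) + 1 = (R² + R²) + 1 = 2*R² + 1 = 1 + 2*R²)
((-21 + 0)/(199 + 43))/442 + 436/z(18) = ((-21 + 0)/(199 + 43))/442 + 436/(1 + 2*18²) = -21/242*(1/442) + 436/(1 + 2*324) = -21*1/242*(1/442) + 436/(1 + 648) = -21/242*1/442 + 436/649 = -21/106964 + 436*(1/649) = -21/106964 + 436/649 = 4238425/6310876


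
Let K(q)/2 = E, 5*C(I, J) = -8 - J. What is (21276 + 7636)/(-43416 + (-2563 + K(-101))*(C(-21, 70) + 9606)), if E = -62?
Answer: -1390/1241001 ≈ -0.0011201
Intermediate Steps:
C(I, J) = -8/5 - J/5 (C(I, J) = (-8 - J)/5 = -8/5 - J/5)
K(q) = -124 (K(q) = 2*(-62) = -124)
(21276 + 7636)/(-43416 + (-2563 + K(-101))*(C(-21, 70) + 9606)) = (21276 + 7636)/(-43416 + (-2563 - 124)*((-8/5 - ⅕*70) + 9606)) = 28912/(-43416 - 2687*((-8/5 - 14) + 9606)) = 28912/(-43416 - 2687*(-78/5 + 9606)) = 28912/(-43416 - 2687*47952/5) = 28912/(-43416 - 128847024/5) = 28912/(-129064104/5) = 28912*(-5/129064104) = -1390/1241001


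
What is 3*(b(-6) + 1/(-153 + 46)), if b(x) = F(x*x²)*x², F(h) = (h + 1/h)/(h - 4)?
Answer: 4990979/47080 ≈ 106.01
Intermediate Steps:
F(h) = (h + 1/h)/(-4 + h)
b(x) = (1 + x⁶)/(x*(-4 + x³)) (b(x) = ((1 + (x*x²)²)/(((x*x²))*(-4 + x*x²)))*x² = ((1 + (x³)²)/((x³)*(-4 + x³)))*x² = ((1 + x⁶)/(x³*(-4 + x³)))*x² = (1 + x⁶)/(x*(-4 + x³)))
3*(b(-6) + 1/(-153 + 46)) = 3*((1 + (-6)⁶)/((-6)*(-4 + (-6)³)) + 1/(-153 + 46)) = 3*(-(1 + 46656)/(6*(-4 - 216)) + 1/(-107)) = 3*(-⅙*46657/(-220) - 1/107) = 3*(-⅙*(-1/220)*46657 - 1/107) = 3*(46657/1320 - 1/107) = 3*(4990979/141240) = 4990979/47080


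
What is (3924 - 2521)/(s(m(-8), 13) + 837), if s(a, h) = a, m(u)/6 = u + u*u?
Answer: 61/51 ≈ 1.1961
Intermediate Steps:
m(u) = 6*u + 6*u² (m(u) = 6*(u + u*u) = 6*(u + u²) = 6*u + 6*u²)
(3924 - 2521)/(s(m(-8), 13) + 837) = (3924 - 2521)/(6*(-8)*(1 - 8) + 837) = 1403/(6*(-8)*(-7) + 837) = 1403/(336 + 837) = 1403/1173 = 1403*(1/1173) = 61/51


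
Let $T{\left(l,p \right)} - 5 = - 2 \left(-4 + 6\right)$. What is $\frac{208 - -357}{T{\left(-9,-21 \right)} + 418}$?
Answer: $\frac{565}{419} \approx 1.3484$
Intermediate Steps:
$T{\left(l,p \right)} = 1$ ($T{\left(l,p \right)} = 5 - 2 \left(-4 + 6\right) = 5 - 4 = 1$)
$\frac{208 - -357}{T{\left(-9,-21 \right)} + 418} = \frac{208 - -357}{1 + 418} = \frac{208 + 357}{419} = 565 \cdot \frac{1}{419} = \frac{565}{419}$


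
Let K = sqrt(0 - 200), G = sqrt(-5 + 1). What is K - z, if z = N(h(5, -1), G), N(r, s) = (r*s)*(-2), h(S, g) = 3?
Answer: I*(12 + 10*sqrt(2)) ≈ 26.142*I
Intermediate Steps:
G = 2*I (G = sqrt(-4) = 2*I ≈ 2.0*I)
N(r, s) = -2*r*s
z = -12*I (z = -2*3*2*I = -12*I ≈ -12.0*I)
K = 10*I*sqrt(2) (K = sqrt(-200) = 10*I*sqrt(2) ≈ 14.142*I)
K - z = 10*I*sqrt(2) - (-12)*I = 10*I*sqrt(2) + 12*I = 12*I + 10*I*sqrt(2)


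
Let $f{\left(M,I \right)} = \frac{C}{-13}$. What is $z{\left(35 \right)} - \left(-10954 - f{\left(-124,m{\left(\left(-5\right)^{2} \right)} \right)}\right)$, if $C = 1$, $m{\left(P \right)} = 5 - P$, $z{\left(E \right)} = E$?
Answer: $\frac{142856}{13} \approx 10989.0$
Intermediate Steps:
$f{\left(M,I \right)} = - \frac{1}{13}$ ($f{\left(M,I \right)} = \frac{1}{-13} \cdot 1 = \left(- \frac{1}{13}\right) 1 = - \frac{1}{13}$)
$z{\left(35 \right)} - \left(-10954 - f{\left(-124,m{\left(\left(-5\right)^{2} \right)} \right)}\right) = 35 - \left(-10954 - - \frac{1}{13}\right) = 35 - \left(-10954 + \frac{1}{13}\right) = 35 - - \frac{142401}{13} = 35 + \frac{142401}{13} = \frac{142856}{13}$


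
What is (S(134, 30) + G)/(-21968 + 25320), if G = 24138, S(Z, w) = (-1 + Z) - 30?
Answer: 24241/3352 ≈ 7.2318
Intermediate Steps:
S(Z, w) = -31 + Z
(S(134, 30) + G)/(-21968 + 25320) = ((-31 + 134) + 24138)/(-21968 + 25320) = (103 + 24138)/3352 = 24241*(1/3352) = 24241/3352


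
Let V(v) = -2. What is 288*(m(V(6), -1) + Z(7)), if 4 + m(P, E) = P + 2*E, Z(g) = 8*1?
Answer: 0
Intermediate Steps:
Z(g) = 8
m(P, E) = -4 + P + 2*E (m(P, E) = -4 + (P + 2*E) = -4 + P + 2*E)
288*(m(V(6), -1) + Z(7)) = 288*((-4 - 2 + 2*(-1)) + 8) = 288*((-4 - 2 - 2) + 8) = 288*(-8 + 8) = 288*0 = 0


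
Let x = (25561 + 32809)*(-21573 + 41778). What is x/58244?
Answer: 589682925/29122 ≈ 20249.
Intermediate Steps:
x = 1179365850 (x = 58370*20205 = 1179365850)
x/58244 = 1179365850/58244 = 1179365850*(1/58244) = 589682925/29122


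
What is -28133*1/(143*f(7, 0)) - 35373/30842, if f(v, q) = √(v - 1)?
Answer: -35373/30842 - 28133*√6/858 ≈ -81.463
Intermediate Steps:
f(v, q) = √(-1 + v)
-28133*1/(143*f(7, 0)) - 35373/30842 = -28133*1/(143*√(-1 + 7)) - 35373/30842 = -28133*√6/858 - 35373*1/30842 = -28133*√6/858 - 35373/30842 = -35373/30842 - 28133*√6/858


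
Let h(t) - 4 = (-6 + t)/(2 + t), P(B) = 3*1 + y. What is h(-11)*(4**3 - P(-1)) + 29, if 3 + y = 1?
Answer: 400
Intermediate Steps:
y = -2 (y = -3 + 1 = -2)
P(B) = 1 (P(B) = 3*1 - 2 = 3 - 2 = 1)
h(t) = 4 + (-6 + t)/(2 + t)
h(-11)*(4**3 - P(-1)) + 29 = ((2 + 5*(-11))/(2 - 11))*(4**3 - 1*1) + 29 = ((2 - 55)/(-9))*(64 - 1) + 29 = -1/9*(-53)*63 + 29 = (53/9)*63 + 29 = 371 + 29 = 400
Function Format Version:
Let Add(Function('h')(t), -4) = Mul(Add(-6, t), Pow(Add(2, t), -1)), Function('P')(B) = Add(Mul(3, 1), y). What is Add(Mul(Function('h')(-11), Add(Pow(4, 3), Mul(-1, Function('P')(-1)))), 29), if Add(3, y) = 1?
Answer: 400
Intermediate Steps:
y = -2 (y = Add(-3, 1) = -2)
Function('P')(B) = 1 (Function('P')(B) = Add(Mul(3, 1), -2) = Add(3, -2) = 1)
Function('h')(t) = Add(4, Mul(Pow(Add(2, t), -1), Add(-6, t))) (Function('h')(t) = Add(4, Mul(Add(-6, t), Pow(Add(2, t), -1))) = Add(4, Mul(Pow(Add(2, t), -1), Add(-6, t))))
Add(Mul(Function('h')(-11), Add(Pow(4, 3), Mul(-1, Function('P')(-1)))), 29) = Add(Mul(Mul(Pow(Add(2, -11), -1), Add(2, Mul(5, -11))), Add(Pow(4, 3), Mul(-1, 1))), 29) = Add(Mul(Mul(Pow(-9, -1), Add(2, -55)), Add(64, -1)), 29) = Add(Mul(Mul(Rational(-1, 9), -53), 63), 29) = Add(Mul(Rational(53, 9), 63), 29) = Add(371, 29) = 400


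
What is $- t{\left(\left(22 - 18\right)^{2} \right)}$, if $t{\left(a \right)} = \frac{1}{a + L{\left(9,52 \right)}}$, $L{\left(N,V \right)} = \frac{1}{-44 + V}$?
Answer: $- \frac{8}{129} \approx -0.062016$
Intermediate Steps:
$t{\left(a \right)} = \frac{1}{\frac{1}{8} + a}$ ($t{\left(a \right)} = \frac{1}{a + \frac{1}{-44 + 52}} = \frac{1}{a + \frac{1}{8}} = \frac{1}{\frac{1}{8} + a}$)
$- t{\left(\left(22 - 18\right)^{2} \right)} = - \frac{8}{1 + 8 \left(22 - 18\right)^{2}} = - \frac{8}{1 + 8 \cdot 4^{2}} = - \frac{8}{1 + 8 \cdot 16} = - \frac{8}{1 + 128} = - \frac{8}{129}$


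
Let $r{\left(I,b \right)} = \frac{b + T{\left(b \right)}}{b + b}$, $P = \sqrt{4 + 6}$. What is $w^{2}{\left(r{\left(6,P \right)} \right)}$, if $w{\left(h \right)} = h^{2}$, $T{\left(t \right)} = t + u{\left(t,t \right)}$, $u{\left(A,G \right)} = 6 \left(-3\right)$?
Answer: $\frac{\left(-9 + \sqrt{10}\right)^{4}}{100} \approx 11.614$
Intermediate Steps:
$P = \sqrt{10} \approx 3.1623$
$u{\left(A,G \right)} = -18$
$T{\left(t \right)} = -18 + t$ ($T{\left(t \right)} = t - 18 = -18 + t$)
$r{\left(I,b \right)} = \frac{-18 + 2 b}{2 b}$ ($r{\left(I,b \right)} = \frac{b + \left(-18 + b\right)}{b + b} = \frac{-18 + 2 b}{2 b}$)
$w^{2}{\left(r{\left(6,P \right)} \right)} = \left(\left(\frac{-9 + \sqrt{10}}{\sqrt{10}}\right)^{2}\right)^{2} = \left(\left(\frac{\sqrt{10}}{10} \left(-9 + \sqrt{10}\right)\right)^{2}\right)^{2} = \left(\left(\frac{\sqrt{10} \left(-9 + \sqrt{10}\right)}{10}\right)^{2}\right)^{2} = \left(\frac{\left(-9 + \sqrt{10}\right)^{2}}{10}\right)^{2} = \frac{\left(-9 + \sqrt{10}\right)^{4}}{100}$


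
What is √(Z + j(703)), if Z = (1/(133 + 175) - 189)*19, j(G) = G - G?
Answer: I*√85162693/154 ≈ 59.924*I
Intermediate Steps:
j(G) = 0
Z = -1106009/308 (Z = (1/308 - 189)*19 = -58211/308*19 = -1106009/308 ≈ -3590.9)
√(Z + j(703)) = √(-1106009/308 + 0) = √(-1106009/308) = I*√85162693/154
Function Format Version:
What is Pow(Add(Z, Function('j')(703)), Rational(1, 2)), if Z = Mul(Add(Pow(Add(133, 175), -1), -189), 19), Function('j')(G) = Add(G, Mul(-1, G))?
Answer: Mul(Rational(1, 154), I, Pow(85162693, Rational(1, 2))) ≈ Mul(59.924, I)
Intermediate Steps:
Function('j')(G) = 0
Z = Rational(-1106009, 308) (Z = Mul(Add(Pow(308, -1), -189), 19) = Mul(Add(Rational(1, 308), -189), 19) = Mul(Rational(-58211, 308), 19) = Rational(-1106009, 308) ≈ -3590.9)
Pow(Add(Z, Function('j')(703)), Rational(1, 2)) = Pow(Add(Rational(-1106009, 308), 0), Rational(1, 2)) = Pow(Rational(-1106009, 308), Rational(1, 2)) = Mul(Rational(1, 154), I, Pow(85162693, Rational(1, 2)))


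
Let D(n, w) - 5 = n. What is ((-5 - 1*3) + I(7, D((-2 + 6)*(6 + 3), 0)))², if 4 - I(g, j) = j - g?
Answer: 1444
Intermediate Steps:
D(n, w) = 5 + n
I(g, j) = 4 + g - j (I(g, j) = 4 - (j - g) = 4 + (g - j) = 4 + g - j)
((-5 - 1*3) + I(7, D((-2 + 6)*(6 + 3), 0)))² = ((-5 - 1*3) + (4 + 7 - (5 + (-2 + 6)*(6 + 3))))² = ((-5 - 3) + (4 + 7 - (5 + 4*9)))² = (-8 + (4 + 7 - (5 + 36)))² = (-8 + (4 + 7 - 1*41))² = (-8 + (4 + 7 - 41))² = (-8 - 30)² = (-38)² = 1444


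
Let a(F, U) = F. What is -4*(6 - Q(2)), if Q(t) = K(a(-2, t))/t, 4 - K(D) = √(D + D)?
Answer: -16 - 4*I ≈ -16.0 - 4.0*I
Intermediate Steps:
K(D) = 4 - √2*√D (K(D) = 4 - √(D + D) = 4 - √(2*D) = 4 - √2*√D)
Q(t) = (4 - 2*I)/t (Q(t) = (4 - √2*√(-2))/t = (4 - √2*I*√2)/t = (4 - 2*I)/t)
-4*(6 - Q(2)) = -4*(6 - 2*(2 - I)/2) = -4*(6 - (2 - I)) = -4*(6 + (-2 + I)) = -4*(4 + I) = -16 - 4*I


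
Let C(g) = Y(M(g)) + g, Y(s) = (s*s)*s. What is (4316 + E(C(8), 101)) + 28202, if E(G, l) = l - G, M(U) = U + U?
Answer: 28515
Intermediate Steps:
M(U) = 2*U
Y(s) = s³ (Y(s) = s²*s = s³)
C(g) = g + 8*g³ (C(g) = (2*g)³ + g = 8*g³ + g = g + 8*g³)
(4316 + E(C(8), 101)) + 28202 = (4316 + (101 - (8 + 8*8³))) + 28202 = (4316 + (101 - (8 + 8*512))) + 28202 = (4316 + (101 - (8 + 4096))) + 28202 = (4316 + (101 - 1*4104)) + 28202 = (4316 + (101 - 4104)) + 28202 = (4316 - 4003) + 28202 = 313 + 28202 = 28515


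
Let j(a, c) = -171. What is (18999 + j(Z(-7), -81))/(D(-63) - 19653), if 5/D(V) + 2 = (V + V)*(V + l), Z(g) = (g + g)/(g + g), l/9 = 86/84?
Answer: -12755970/13314907 ≈ -0.95802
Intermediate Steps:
l = 129/14 (l = 9*(86/84) = 9*(86*(1/84)) = 9*(43/42) = 129/14 ≈ 9.2143)
Z(g) = 1 (Z(g) = (2*g)/((2*g)) = (2*g)*(1/(2*g)) = 1)
D(V) = 5/(-2 + 2*V*(129/14 + V)) (D(V) = 5/(-2 + (V + V)*(V + 129/14)) = 5/(-2 + (2*V)*(129/14 + V)) = 5/(-2 + 2*V*(129/14 + V)))
(18999 + j(Z(-7), -81))/(D(-63) - 19653) = (18999 - 171)/(35/(-14 + 14*(-63)² + 129*(-63)) - 19653) = 18828/(35/(-14 + 14*3969 - 8127) - 19653) = 18828/(35/(-14 + 55566 - 8127) - 19653) = 18828/(35/47425 - 19653) = 18828/(35*(1/47425) - 19653) = 18828/(1/1355 - 19653) = 18828/(-26629814/1355) = 18828*(-1355/26629814) = -12755970/13314907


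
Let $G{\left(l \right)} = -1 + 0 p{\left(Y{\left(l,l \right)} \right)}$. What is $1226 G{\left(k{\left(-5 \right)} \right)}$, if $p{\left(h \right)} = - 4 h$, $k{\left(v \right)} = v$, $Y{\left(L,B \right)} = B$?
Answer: $-1226$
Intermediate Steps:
$G{\left(l \right)} = -1$ ($G{\left(l \right)} = -1 + 0 \left(- 4 l\right) = -1 + 0 = -1$)
$1226 G{\left(k{\left(-5 \right)} \right)} = 1226 \left(-1\right) = -1226$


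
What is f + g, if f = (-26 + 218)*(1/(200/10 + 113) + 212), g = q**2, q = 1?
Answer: 5413957/133 ≈ 40706.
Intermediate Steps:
g = 1 (g = 1**2 = 1)
f = 5413824/133 (f = 192*(1/(200*(1/10) + 113) + 212) = 192*(1/(20 + 113) + 212) = 192*(1/133 + 212) = 192*(28197/133) = 5413824/133 ≈ 40705.)
f + g = 5413824/133 + 1 = 5413957/133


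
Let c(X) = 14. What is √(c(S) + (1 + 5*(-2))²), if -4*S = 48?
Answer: √95 ≈ 9.7468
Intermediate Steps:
S = -12 (S = -¼*48 = -12)
√(c(S) + (1 + 5*(-2))²) = √(14 + (1 + 5*(-2))²) = √(14 + (1 - 10)²) = √(14 + (-9)²) = √(14 + 81) = √95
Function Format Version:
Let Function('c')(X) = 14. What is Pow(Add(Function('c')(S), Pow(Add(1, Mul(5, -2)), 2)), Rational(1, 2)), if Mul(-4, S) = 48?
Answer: Pow(95, Rational(1, 2)) ≈ 9.7468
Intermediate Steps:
S = -12 (S = Mul(Rational(-1, 4), 48) = -12)
Pow(Add(Function('c')(S), Pow(Add(1, Mul(5, -2)), 2)), Rational(1, 2)) = Pow(Add(14, Pow(Add(1, Mul(5, -2)), 2)), Rational(1, 2)) = Pow(Add(14, Pow(Add(1, -10), 2)), Rational(1, 2)) = Pow(Add(14, Pow(-9, 2)), Rational(1, 2)) = Pow(Add(14, 81), Rational(1, 2)) = Pow(95, Rational(1, 2))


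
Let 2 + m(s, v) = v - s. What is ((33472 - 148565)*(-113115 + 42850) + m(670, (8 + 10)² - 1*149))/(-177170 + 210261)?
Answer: 8087009148/33091 ≈ 2.4439e+5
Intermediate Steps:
m(s, v) = -2 + v - s (m(s, v) = -2 + (v - s) = -2 + v - s)
((33472 - 148565)*(-113115 + 42850) + m(670, (8 + 10)² - 1*149))/(-177170 + 210261) = ((33472 - 148565)*(-113115 + 42850) + (-2 + ((8 + 10)² - 1*149) - 1*670))/(-177170 + 210261) = (-115093*(-70265) + (-2 + (18² - 149) - 670))/33091 = (8087009645 + (-2 + (324 - 149) - 670))*(1/33091) = (8087009645 + (-2 + 175 - 670))*(1/33091) = (8087009645 - 497)*(1/33091) = 8087009148*(1/33091) = 8087009148/33091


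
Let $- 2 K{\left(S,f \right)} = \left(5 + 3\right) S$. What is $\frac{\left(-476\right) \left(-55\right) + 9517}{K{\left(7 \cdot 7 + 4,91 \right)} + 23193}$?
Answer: $\frac{35697}{22981} \approx 1.5533$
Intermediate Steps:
$K{\left(S,f \right)} = - 4 S$ ($K{\left(S,f \right)} = - \frac{\left(5 + 3\right) S}{2} = - \frac{8 S}{2} = - 4 S$)
$\frac{\left(-476\right) \left(-55\right) + 9517}{K{\left(7 \cdot 7 + 4,91 \right)} + 23193} = \frac{\left(-476\right) \left(-55\right) + 9517}{- 4 \left(7 \cdot 7 + 4\right) + 23193} = \frac{26180 + 9517}{- 4 \left(49 + 4\right) + 23193} = \frac{35697}{\left(-4\right) 53 + 23193} = \frac{35697}{-212 + 23193} = \frac{35697}{22981}$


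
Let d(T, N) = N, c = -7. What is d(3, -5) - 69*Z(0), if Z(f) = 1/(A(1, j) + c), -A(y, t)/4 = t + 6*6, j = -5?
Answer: -586/131 ≈ -4.4733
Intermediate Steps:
A(y, t) = -144 - 4*t (A(y, t) = -4*(t + 6*6) = -4*(t + 36) = -4*(36 + t) = -144 - 4*t)
Z(f) = -1/131 (Z(f) = 1/((-144 - 4*(-5)) - 7) = 1/((-144 + 20) - 7) = 1/(-124 - 7) = 1/(-131) = -1/131)
d(3, -5) - 69*Z(0) = -5 - 69*(-1/131) = -5 + 69/131 = -586/131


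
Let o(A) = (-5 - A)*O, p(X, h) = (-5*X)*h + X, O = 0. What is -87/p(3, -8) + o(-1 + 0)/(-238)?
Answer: -29/41 ≈ -0.70732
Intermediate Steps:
p(X, h) = X - 5*X*h (p(X, h) = -5*X*h + X = X - 5*X*h)
o(A) = 0 (o(A) = (-5 - A)*0 = 0)
-87/p(3, -8) + o(-1 + 0)/(-238) = -87*1/(3*(1 - 5*(-8))) + 0/(-238) = -87*1/(3*(1 + 40)) + 0*(-1/238) = -87/(3*41) + 0 = -87/123 + 0 = -87*1/123 + 0 = -29/41 + 0 = -29/41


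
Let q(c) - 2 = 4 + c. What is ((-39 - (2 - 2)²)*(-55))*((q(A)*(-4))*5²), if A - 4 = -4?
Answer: -1287000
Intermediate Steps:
A = 0 (A = 4 - 4 = 0)
q(c) = 6 + c (q(c) = 2 + (4 + c) = 6 + c)
((-39 - (2 - 2)²)*(-55))*((q(A)*(-4))*5²) = ((-39 - (2 - 2)²)*(-55))*(((6 + 0)*(-4))*5²) = ((-39 - 1*0²)*(-55))*((6*(-4))*25) = ((-39 - 1*0)*(-55))*(-24*25) = ((-39 + 0)*(-55))*(-600) = -39*(-55)*(-600) = 2145*(-600) = -1287000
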